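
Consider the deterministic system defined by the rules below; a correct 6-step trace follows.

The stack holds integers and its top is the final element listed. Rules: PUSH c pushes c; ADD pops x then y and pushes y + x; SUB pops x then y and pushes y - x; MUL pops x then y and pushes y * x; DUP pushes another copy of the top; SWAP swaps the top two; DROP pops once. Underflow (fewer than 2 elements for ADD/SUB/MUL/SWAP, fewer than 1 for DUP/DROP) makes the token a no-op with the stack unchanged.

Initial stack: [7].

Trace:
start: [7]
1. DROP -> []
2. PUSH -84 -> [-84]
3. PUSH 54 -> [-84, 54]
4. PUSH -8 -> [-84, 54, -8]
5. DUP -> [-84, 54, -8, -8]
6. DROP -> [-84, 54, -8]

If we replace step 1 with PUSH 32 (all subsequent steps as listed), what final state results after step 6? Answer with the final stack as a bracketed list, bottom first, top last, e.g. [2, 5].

(re-executing from step 1 with the substitution; state before step 1: [7])
1. PUSH 32 -> [7, 32]
2. PUSH -84 -> [7, 32, -84]
3. PUSH 54 -> [7, 32, -84, 54]
4. PUSH -8 -> [7, 32, -84, 54, -8]
5. DUP -> [7, 32, -84, 54, -8, -8]
6. DROP -> [7, 32, -84, 54, -8]

[7, 32, -84, 54, -8]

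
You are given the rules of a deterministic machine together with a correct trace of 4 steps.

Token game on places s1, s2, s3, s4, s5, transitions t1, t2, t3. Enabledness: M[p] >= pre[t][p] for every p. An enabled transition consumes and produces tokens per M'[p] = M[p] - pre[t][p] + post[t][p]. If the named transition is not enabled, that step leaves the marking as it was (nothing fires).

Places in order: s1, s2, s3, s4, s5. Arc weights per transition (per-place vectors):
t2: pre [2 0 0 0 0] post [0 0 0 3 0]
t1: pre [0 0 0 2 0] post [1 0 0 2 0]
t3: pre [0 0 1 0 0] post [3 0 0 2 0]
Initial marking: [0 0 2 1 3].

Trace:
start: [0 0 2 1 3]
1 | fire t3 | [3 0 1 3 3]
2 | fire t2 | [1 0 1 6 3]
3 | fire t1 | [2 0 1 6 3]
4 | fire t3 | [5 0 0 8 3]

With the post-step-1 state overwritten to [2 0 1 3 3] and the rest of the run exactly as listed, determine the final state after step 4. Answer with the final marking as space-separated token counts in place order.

4 0 0 8 3

state after step 1 := [2 0 1 3 3]
2 | fire t2 | [0 0 1 6 3]
3 | fire t1 | [1 0 1 6 3]
4 | fire t3 | [4 0 0 8 3]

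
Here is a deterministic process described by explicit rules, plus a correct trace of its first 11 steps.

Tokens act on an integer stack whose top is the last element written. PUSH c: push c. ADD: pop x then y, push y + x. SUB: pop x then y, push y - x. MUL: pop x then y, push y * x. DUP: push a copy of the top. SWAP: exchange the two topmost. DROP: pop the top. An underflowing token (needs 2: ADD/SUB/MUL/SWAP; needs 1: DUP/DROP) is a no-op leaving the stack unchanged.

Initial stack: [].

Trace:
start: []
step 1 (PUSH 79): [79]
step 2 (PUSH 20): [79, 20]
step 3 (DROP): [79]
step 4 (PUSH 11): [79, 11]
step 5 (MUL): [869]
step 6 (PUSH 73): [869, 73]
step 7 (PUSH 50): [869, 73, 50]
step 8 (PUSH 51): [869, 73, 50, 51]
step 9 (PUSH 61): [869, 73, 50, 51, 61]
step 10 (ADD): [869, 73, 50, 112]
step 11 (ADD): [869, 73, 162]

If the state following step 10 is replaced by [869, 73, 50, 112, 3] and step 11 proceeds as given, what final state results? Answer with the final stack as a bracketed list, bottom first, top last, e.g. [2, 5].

[869, 73, 50, 115]

state after step 10 := [869, 73, 50, 112, 3]
step 11 (ADD): [869, 73, 50, 115]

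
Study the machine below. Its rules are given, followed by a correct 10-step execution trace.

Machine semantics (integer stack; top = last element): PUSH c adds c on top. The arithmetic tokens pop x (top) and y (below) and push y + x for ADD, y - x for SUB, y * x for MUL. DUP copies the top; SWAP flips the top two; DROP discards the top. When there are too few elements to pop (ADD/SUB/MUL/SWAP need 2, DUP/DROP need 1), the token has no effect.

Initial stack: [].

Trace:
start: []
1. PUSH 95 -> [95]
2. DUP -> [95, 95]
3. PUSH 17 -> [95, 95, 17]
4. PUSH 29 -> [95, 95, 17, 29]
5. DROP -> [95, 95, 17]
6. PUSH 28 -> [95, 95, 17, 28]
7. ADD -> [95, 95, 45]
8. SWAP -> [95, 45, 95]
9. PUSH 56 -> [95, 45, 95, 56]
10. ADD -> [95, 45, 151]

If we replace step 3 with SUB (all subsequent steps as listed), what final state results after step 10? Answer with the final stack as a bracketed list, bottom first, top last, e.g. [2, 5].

[84]

(re-executing from step 3 with the substitution; state before step 3: [95, 95])
3. SUB -> [0]
4. PUSH 29 -> [0, 29]
5. DROP -> [0]
6. PUSH 28 -> [0, 28]
7. ADD -> [28]
8. SWAP -> [28]
9. PUSH 56 -> [28, 56]
10. ADD -> [84]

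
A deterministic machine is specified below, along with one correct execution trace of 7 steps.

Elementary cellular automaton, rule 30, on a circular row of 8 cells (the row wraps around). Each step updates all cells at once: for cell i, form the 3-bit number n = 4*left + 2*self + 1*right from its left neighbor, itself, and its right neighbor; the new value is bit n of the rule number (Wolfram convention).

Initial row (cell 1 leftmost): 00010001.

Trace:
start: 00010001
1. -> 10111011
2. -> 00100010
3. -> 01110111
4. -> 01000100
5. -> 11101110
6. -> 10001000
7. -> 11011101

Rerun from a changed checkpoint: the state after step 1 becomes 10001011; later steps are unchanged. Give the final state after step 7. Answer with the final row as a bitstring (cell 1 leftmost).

00001010

state after step 1 := 10001011
2. -> 01011010
3. -> 11010011
4. -> 00011110
5. -> 00110001
6. -> 11101011
7. -> 00001010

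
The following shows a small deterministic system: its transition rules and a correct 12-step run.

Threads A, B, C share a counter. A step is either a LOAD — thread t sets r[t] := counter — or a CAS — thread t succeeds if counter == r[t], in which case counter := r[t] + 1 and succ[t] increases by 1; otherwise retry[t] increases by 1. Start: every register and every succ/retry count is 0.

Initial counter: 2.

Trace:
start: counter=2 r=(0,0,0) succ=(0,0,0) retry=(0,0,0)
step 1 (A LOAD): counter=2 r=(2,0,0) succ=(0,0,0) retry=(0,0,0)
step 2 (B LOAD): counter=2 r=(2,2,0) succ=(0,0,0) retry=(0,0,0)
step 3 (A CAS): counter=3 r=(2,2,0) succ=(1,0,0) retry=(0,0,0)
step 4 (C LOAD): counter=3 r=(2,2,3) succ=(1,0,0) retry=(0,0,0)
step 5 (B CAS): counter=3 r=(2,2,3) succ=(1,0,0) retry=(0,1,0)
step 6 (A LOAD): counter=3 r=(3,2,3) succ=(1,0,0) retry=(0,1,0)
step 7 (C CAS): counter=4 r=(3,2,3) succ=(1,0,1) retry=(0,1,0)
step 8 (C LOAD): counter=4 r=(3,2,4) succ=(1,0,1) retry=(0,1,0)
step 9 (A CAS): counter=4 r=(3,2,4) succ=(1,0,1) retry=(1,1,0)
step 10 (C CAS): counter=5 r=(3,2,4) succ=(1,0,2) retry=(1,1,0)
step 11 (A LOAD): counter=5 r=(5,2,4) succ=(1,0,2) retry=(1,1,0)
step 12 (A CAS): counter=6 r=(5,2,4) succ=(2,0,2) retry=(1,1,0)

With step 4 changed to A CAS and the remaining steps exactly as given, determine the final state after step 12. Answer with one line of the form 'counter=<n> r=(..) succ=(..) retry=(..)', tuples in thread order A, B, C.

counter=5 r=(4,2,3) succ=(3,0,0) retry=(1,1,2)

(re-executing from step 4 with the substitution; state before step 4: counter=3 r=(2,2,0) succ=(1,0,0) retry=(0,0,0))
step 4 (A CAS): counter=3 r=(2,2,0) succ=(1,0,0) retry=(1,0,0)
step 5 (B CAS): counter=3 r=(2,2,0) succ=(1,0,0) retry=(1,1,0)
step 6 (A LOAD): counter=3 r=(3,2,0) succ=(1,0,0) retry=(1,1,0)
step 7 (C CAS): counter=3 r=(3,2,0) succ=(1,0,0) retry=(1,1,1)
step 8 (C LOAD): counter=3 r=(3,2,3) succ=(1,0,0) retry=(1,1,1)
step 9 (A CAS): counter=4 r=(3,2,3) succ=(2,0,0) retry=(1,1,1)
step 10 (C CAS): counter=4 r=(3,2,3) succ=(2,0,0) retry=(1,1,2)
step 11 (A LOAD): counter=4 r=(4,2,3) succ=(2,0,0) retry=(1,1,2)
step 12 (A CAS): counter=5 r=(4,2,3) succ=(3,0,0) retry=(1,1,2)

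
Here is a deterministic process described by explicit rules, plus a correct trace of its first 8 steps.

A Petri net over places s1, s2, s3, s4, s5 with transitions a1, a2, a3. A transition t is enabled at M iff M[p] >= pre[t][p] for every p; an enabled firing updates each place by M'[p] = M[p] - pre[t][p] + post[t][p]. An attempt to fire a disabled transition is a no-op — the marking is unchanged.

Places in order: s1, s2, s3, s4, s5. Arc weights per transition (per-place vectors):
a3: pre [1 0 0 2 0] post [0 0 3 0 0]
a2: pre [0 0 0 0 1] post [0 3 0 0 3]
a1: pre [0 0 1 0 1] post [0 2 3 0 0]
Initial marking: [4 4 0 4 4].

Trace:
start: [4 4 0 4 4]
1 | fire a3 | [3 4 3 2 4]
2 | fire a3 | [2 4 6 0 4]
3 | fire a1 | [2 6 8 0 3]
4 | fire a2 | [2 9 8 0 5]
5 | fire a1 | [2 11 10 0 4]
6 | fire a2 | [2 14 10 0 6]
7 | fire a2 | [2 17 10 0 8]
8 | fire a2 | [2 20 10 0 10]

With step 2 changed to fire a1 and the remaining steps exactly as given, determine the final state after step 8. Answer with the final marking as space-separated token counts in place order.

(re-executing from step 2 with the substitution; state before step 2: [3 4 3 2 4])
2 | fire a1 | [3 6 5 2 3]
3 | fire a1 | [3 8 7 2 2]
4 | fire a2 | [3 11 7 2 4]
5 | fire a1 | [3 13 9 2 3]
6 | fire a2 | [3 16 9 2 5]
7 | fire a2 | [3 19 9 2 7]
8 | fire a2 | [3 22 9 2 9]

3 22 9 2 9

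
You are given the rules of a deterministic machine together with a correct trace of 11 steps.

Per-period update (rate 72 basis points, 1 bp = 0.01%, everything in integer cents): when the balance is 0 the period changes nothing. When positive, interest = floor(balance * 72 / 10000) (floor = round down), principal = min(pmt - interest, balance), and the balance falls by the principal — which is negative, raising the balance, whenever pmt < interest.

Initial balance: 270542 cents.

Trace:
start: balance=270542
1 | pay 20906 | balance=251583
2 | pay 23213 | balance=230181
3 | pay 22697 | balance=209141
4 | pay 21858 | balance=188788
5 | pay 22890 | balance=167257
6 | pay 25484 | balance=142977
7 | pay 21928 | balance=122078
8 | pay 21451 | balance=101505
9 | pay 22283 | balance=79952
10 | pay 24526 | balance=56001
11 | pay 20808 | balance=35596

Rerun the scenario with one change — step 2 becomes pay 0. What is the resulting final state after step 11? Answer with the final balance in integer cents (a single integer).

(re-executing from step 2 with the substitution; state before step 2: balance=251583)
2 | pay 0 | balance=253394
3 | pay 22697 | balance=232521
4 | pay 21858 | balance=212337
5 | pay 22890 | balance=190975
6 | pay 25484 | balance=166866
7 | pay 21928 | balance=146139
8 | pay 21451 | balance=125740
9 | pay 22283 | balance=104362
10 | pay 24526 | balance=80587
11 | pay 20808 | balance=60359

60359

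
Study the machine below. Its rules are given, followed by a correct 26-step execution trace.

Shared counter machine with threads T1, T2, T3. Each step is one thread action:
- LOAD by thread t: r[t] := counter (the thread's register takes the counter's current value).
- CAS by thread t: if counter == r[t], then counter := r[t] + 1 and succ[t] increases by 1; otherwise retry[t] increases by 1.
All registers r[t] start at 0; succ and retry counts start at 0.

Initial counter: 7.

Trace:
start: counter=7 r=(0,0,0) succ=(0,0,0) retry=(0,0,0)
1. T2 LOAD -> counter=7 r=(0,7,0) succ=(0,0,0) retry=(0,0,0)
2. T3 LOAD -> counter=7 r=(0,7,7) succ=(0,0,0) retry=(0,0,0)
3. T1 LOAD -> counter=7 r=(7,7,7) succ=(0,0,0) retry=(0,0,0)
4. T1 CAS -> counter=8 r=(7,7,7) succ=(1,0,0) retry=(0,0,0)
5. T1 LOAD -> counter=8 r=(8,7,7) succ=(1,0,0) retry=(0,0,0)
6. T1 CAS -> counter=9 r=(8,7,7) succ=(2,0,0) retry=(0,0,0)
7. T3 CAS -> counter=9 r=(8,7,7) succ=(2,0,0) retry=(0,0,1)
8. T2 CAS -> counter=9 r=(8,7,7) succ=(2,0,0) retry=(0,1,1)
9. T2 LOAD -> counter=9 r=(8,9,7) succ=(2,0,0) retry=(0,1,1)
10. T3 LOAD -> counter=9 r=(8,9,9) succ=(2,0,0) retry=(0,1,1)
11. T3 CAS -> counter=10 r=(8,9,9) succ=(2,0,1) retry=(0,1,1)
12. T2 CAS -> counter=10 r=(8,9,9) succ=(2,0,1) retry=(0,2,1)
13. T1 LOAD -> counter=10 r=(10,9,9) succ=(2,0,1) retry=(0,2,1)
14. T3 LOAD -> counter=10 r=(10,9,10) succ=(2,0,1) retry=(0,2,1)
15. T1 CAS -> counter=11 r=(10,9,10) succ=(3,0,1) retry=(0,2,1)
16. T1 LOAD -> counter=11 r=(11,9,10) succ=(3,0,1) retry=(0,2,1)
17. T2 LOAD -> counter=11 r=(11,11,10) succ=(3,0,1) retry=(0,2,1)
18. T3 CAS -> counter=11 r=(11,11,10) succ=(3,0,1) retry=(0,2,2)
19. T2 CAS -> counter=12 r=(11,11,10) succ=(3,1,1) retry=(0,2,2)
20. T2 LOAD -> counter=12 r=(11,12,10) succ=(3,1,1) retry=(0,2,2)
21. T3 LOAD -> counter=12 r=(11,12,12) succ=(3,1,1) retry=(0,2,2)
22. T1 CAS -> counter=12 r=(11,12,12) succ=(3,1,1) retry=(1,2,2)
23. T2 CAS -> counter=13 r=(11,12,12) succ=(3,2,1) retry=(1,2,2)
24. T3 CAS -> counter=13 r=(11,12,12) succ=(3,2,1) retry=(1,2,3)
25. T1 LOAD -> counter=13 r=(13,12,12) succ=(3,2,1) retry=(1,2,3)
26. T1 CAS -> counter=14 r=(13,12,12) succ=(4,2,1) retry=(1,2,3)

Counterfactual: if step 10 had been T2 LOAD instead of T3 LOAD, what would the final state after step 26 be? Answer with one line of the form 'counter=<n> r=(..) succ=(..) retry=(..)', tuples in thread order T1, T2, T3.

(re-executing from step 10 with the substitution; state before step 10: counter=9 r=(8,9,7) succ=(2,0,0) retry=(0,1,1))
10. T2 LOAD -> counter=9 r=(8,9,7) succ=(2,0,0) retry=(0,1,1)
11. T3 CAS -> counter=9 r=(8,9,7) succ=(2,0,0) retry=(0,1,2)
12. T2 CAS -> counter=10 r=(8,9,7) succ=(2,1,0) retry=(0,1,2)
13. T1 LOAD -> counter=10 r=(10,9,7) succ=(2,1,0) retry=(0,1,2)
14. T3 LOAD -> counter=10 r=(10,9,10) succ=(2,1,0) retry=(0,1,2)
15. T1 CAS -> counter=11 r=(10,9,10) succ=(3,1,0) retry=(0,1,2)
16. T1 LOAD -> counter=11 r=(11,9,10) succ=(3,1,0) retry=(0,1,2)
17. T2 LOAD -> counter=11 r=(11,11,10) succ=(3,1,0) retry=(0,1,2)
18. T3 CAS -> counter=11 r=(11,11,10) succ=(3,1,0) retry=(0,1,3)
19. T2 CAS -> counter=12 r=(11,11,10) succ=(3,2,0) retry=(0,1,3)
20. T2 LOAD -> counter=12 r=(11,12,10) succ=(3,2,0) retry=(0,1,3)
21. T3 LOAD -> counter=12 r=(11,12,12) succ=(3,2,0) retry=(0,1,3)
22. T1 CAS -> counter=12 r=(11,12,12) succ=(3,2,0) retry=(1,1,3)
23. T2 CAS -> counter=13 r=(11,12,12) succ=(3,3,0) retry=(1,1,3)
24. T3 CAS -> counter=13 r=(11,12,12) succ=(3,3,0) retry=(1,1,4)
25. T1 LOAD -> counter=13 r=(13,12,12) succ=(3,3,0) retry=(1,1,4)
26. T1 CAS -> counter=14 r=(13,12,12) succ=(4,3,0) retry=(1,1,4)

counter=14 r=(13,12,12) succ=(4,3,0) retry=(1,1,4)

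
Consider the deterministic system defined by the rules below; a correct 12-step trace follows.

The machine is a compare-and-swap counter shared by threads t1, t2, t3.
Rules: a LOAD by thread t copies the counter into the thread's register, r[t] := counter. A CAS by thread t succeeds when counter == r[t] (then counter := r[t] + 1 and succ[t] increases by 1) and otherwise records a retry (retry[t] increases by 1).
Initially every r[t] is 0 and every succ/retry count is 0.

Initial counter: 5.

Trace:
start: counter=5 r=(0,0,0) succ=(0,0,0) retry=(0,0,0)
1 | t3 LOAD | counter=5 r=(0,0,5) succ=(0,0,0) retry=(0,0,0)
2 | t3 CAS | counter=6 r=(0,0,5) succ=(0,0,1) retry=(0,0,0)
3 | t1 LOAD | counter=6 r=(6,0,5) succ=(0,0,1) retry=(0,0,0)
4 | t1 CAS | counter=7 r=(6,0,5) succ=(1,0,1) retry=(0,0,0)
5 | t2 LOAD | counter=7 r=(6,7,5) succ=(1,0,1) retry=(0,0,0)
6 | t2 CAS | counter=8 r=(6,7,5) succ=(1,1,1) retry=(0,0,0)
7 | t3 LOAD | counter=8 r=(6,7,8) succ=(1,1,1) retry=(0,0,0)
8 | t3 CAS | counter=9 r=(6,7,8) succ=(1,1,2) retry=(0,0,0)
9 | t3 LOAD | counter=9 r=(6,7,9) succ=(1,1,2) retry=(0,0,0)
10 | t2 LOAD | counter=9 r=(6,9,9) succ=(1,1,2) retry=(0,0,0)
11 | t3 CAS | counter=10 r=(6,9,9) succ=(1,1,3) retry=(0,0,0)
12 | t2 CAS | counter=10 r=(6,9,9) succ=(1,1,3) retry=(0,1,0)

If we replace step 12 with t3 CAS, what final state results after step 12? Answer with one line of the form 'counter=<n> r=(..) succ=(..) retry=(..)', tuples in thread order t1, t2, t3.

counter=10 r=(6,9,9) succ=(1,1,3) retry=(0,0,1)

(re-executing from step 12 with the substitution; state before step 12: counter=10 r=(6,9,9) succ=(1,1,3) retry=(0,0,0))
12 | t3 CAS | counter=10 r=(6,9,9) succ=(1,1,3) retry=(0,0,1)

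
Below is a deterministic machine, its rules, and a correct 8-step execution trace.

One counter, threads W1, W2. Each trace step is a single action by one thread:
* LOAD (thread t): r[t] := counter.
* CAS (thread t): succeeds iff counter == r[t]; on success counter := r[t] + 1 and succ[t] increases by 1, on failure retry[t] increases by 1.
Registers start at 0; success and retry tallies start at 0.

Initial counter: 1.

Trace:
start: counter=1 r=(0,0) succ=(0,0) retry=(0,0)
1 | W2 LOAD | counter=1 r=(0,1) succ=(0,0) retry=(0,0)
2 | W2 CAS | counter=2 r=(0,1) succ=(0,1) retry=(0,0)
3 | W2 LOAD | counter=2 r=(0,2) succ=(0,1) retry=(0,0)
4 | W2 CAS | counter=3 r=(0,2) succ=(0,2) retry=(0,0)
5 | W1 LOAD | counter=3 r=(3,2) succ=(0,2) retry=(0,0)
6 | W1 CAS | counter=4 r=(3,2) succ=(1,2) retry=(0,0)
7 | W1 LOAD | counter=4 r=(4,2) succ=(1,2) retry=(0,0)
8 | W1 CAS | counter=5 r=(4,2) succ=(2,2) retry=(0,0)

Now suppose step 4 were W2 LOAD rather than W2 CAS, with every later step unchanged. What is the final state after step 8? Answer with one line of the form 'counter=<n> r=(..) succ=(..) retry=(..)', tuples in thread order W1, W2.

counter=4 r=(3,2) succ=(2,1) retry=(0,0)

(re-executing from step 4 with the substitution; state before step 4: counter=2 r=(0,2) succ=(0,1) retry=(0,0))
4 | W2 LOAD | counter=2 r=(0,2) succ=(0,1) retry=(0,0)
5 | W1 LOAD | counter=2 r=(2,2) succ=(0,1) retry=(0,0)
6 | W1 CAS | counter=3 r=(2,2) succ=(1,1) retry=(0,0)
7 | W1 LOAD | counter=3 r=(3,2) succ=(1,1) retry=(0,0)
8 | W1 CAS | counter=4 r=(3,2) succ=(2,1) retry=(0,0)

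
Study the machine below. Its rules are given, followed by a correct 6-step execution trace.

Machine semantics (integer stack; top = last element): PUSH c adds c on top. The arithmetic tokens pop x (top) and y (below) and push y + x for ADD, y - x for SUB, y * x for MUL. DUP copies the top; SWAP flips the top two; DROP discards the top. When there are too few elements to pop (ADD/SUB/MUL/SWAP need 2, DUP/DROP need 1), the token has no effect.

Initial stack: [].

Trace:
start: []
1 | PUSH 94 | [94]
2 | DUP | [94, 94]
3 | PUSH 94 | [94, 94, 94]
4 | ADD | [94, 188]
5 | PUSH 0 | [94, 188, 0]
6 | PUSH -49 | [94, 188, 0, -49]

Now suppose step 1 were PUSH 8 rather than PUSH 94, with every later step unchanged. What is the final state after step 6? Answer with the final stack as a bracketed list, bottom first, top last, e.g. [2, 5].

(re-executing from step 1 with the substitution; state before step 1: [])
1 | PUSH 8 | [8]
2 | DUP | [8, 8]
3 | PUSH 94 | [8, 8, 94]
4 | ADD | [8, 102]
5 | PUSH 0 | [8, 102, 0]
6 | PUSH -49 | [8, 102, 0, -49]

[8, 102, 0, -49]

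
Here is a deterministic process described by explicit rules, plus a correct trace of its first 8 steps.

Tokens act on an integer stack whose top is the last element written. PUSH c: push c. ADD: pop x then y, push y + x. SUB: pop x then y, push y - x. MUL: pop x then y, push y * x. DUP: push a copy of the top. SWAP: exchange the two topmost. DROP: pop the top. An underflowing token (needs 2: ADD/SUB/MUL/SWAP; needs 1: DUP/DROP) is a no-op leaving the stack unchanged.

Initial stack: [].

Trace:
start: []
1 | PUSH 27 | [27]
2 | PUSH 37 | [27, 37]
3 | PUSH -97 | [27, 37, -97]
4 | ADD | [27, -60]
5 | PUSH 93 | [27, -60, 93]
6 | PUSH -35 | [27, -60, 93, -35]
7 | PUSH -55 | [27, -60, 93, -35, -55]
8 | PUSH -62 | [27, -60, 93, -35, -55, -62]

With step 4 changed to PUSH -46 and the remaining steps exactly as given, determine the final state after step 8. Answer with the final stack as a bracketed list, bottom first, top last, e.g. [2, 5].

(re-executing from step 4 with the substitution; state before step 4: [27, 37, -97])
4 | PUSH -46 | [27, 37, -97, -46]
5 | PUSH 93 | [27, 37, -97, -46, 93]
6 | PUSH -35 | [27, 37, -97, -46, 93, -35]
7 | PUSH -55 | [27, 37, -97, -46, 93, -35, -55]
8 | PUSH -62 | [27, 37, -97, -46, 93, -35, -55, -62]

[27, 37, -97, -46, 93, -35, -55, -62]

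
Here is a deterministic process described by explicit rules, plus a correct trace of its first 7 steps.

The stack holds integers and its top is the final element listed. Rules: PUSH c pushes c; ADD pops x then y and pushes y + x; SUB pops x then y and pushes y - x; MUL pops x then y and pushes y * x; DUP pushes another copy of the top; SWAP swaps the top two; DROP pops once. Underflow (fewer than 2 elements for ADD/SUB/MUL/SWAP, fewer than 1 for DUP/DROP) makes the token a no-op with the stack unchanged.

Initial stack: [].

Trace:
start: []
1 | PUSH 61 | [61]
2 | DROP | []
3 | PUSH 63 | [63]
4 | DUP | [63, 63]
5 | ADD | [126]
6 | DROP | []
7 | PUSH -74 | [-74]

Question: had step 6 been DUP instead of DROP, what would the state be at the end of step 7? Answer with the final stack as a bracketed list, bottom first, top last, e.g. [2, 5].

[126, 126, -74]

(re-executing from step 6 with the substitution; state before step 6: [126])
6 | DUP | [126, 126]
7 | PUSH -74 | [126, 126, -74]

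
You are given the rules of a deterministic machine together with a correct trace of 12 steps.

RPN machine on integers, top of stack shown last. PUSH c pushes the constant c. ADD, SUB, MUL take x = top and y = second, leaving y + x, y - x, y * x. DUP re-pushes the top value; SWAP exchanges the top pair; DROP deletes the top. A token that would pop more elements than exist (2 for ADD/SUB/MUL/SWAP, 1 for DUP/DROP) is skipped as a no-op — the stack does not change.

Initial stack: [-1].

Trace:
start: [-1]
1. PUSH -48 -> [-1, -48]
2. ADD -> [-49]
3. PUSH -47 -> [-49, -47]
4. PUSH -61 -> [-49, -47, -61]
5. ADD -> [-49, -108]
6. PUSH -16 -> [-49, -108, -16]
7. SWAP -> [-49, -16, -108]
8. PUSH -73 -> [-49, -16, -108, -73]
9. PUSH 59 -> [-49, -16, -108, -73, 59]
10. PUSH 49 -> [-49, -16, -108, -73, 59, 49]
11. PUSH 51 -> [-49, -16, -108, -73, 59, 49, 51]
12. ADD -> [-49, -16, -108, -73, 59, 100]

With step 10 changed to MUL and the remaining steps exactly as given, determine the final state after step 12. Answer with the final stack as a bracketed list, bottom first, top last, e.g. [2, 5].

(re-executing from step 10 with the substitution; state before step 10: [-49, -16, -108, -73, 59])
10. MUL -> [-49, -16, -108, -4307]
11. PUSH 51 -> [-49, -16, -108, -4307, 51]
12. ADD -> [-49, -16, -108, -4256]

[-49, -16, -108, -4256]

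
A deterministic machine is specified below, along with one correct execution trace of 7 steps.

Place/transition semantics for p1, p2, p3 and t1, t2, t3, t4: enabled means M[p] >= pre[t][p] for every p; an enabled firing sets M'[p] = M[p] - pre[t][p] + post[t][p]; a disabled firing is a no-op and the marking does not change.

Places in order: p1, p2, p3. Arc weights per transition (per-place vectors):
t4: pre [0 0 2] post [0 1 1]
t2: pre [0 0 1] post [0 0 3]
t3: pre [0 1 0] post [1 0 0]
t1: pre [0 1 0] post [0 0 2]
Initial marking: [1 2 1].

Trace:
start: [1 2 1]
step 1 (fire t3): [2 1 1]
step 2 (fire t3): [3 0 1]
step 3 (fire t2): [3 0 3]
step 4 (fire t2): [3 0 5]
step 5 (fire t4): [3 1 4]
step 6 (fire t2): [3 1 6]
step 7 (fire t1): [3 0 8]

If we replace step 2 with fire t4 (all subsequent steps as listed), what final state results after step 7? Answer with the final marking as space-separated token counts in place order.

2 1 8

(re-executing from step 2 with the substitution; state before step 2: [2 1 1])
step 2 (fire t4): [2 1 1]
step 3 (fire t2): [2 1 3]
step 4 (fire t2): [2 1 5]
step 5 (fire t4): [2 2 4]
step 6 (fire t2): [2 2 6]
step 7 (fire t1): [2 1 8]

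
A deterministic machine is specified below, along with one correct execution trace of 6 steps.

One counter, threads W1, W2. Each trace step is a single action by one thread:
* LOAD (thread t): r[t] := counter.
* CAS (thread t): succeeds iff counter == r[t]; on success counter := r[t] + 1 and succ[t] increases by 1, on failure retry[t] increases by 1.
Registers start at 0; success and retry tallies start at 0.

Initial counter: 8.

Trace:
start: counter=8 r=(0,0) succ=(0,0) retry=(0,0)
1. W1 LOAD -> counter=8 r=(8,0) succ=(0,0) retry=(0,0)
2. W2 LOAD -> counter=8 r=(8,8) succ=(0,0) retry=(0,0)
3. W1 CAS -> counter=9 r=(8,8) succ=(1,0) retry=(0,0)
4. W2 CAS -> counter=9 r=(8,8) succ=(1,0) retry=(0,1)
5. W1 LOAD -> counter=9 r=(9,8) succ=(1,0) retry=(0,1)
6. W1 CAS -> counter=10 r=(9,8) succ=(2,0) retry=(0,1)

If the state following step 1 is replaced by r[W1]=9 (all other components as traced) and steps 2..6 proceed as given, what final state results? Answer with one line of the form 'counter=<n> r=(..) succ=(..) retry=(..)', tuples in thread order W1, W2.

state after step 1 := counter=8 r=(9,0) succ=(0,0) retry=(0,0)
2. W2 LOAD -> counter=8 r=(9,8) succ=(0,0) retry=(0,0)
3. W1 CAS -> counter=8 r=(9,8) succ=(0,0) retry=(1,0)
4. W2 CAS -> counter=9 r=(9,8) succ=(0,1) retry=(1,0)
5. W1 LOAD -> counter=9 r=(9,8) succ=(0,1) retry=(1,0)
6. W1 CAS -> counter=10 r=(9,8) succ=(1,1) retry=(1,0)

counter=10 r=(9,8) succ=(1,1) retry=(1,0)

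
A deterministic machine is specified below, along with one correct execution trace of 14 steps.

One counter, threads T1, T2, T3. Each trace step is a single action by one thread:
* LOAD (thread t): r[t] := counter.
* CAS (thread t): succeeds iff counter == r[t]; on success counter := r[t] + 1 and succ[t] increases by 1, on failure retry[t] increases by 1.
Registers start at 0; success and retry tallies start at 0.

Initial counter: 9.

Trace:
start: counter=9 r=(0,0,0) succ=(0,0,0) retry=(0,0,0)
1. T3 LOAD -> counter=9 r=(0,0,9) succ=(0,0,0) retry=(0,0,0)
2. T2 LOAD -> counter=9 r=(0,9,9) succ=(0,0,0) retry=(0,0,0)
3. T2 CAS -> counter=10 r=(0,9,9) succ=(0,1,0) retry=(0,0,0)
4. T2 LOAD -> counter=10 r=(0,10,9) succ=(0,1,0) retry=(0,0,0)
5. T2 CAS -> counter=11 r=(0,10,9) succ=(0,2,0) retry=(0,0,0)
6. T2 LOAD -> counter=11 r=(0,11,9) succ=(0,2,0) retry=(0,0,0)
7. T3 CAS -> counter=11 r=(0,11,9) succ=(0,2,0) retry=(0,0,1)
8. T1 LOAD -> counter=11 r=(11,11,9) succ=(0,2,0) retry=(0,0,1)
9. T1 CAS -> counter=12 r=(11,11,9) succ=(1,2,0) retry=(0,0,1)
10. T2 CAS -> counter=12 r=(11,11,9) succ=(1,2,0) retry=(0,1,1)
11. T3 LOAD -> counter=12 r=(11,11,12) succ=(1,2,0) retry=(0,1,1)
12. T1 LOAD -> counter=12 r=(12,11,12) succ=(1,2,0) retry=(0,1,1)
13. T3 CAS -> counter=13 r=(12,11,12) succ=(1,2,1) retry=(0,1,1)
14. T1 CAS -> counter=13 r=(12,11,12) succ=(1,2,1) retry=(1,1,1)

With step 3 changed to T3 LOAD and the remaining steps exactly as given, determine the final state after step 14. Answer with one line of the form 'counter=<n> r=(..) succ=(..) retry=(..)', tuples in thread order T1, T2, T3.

counter=12 r=(11,10,11) succ=(1,1,1) retry=(1,1,1)

(re-executing from step 3 with the substitution; state before step 3: counter=9 r=(0,9,9) succ=(0,0,0) retry=(0,0,0))
3. T3 LOAD -> counter=9 r=(0,9,9) succ=(0,0,0) retry=(0,0,0)
4. T2 LOAD -> counter=9 r=(0,9,9) succ=(0,0,0) retry=(0,0,0)
5. T2 CAS -> counter=10 r=(0,9,9) succ=(0,1,0) retry=(0,0,0)
6. T2 LOAD -> counter=10 r=(0,10,9) succ=(0,1,0) retry=(0,0,0)
7. T3 CAS -> counter=10 r=(0,10,9) succ=(0,1,0) retry=(0,0,1)
8. T1 LOAD -> counter=10 r=(10,10,9) succ=(0,1,0) retry=(0,0,1)
9. T1 CAS -> counter=11 r=(10,10,9) succ=(1,1,0) retry=(0,0,1)
10. T2 CAS -> counter=11 r=(10,10,9) succ=(1,1,0) retry=(0,1,1)
11. T3 LOAD -> counter=11 r=(10,10,11) succ=(1,1,0) retry=(0,1,1)
12. T1 LOAD -> counter=11 r=(11,10,11) succ=(1,1,0) retry=(0,1,1)
13. T3 CAS -> counter=12 r=(11,10,11) succ=(1,1,1) retry=(0,1,1)
14. T1 CAS -> counter=12 r=(11,10,11) succ=(1,1,1) retry=(1,1,1)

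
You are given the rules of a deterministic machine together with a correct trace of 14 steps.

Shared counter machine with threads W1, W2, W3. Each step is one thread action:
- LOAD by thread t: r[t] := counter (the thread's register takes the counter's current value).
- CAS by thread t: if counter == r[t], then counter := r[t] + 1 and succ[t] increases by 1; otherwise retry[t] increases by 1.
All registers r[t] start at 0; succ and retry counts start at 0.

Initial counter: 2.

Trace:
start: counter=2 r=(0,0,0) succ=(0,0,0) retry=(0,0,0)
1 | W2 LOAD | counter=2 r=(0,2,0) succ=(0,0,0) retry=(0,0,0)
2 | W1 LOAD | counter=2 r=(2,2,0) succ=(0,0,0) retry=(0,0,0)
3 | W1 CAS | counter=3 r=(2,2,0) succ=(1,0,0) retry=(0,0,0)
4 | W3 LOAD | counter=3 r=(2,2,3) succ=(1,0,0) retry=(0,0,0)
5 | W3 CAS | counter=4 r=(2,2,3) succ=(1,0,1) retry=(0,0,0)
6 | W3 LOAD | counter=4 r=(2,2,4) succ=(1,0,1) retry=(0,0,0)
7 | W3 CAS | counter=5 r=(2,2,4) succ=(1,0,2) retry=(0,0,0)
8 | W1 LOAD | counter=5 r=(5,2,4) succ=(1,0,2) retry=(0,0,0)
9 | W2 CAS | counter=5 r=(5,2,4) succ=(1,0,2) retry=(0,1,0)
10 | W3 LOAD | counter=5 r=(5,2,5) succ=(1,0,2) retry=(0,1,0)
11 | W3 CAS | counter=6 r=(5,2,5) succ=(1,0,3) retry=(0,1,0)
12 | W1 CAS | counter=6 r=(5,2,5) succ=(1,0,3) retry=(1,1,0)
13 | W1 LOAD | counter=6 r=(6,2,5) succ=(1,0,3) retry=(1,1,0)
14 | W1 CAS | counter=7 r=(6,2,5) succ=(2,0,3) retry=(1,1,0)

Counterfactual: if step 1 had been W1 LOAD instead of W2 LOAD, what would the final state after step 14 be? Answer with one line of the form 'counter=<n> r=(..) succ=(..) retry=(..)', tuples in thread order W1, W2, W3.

counter=7 r=(6,0,5) succ=(2,0,3) retry=(1,1,0)

(re-executing from step 1 with the substitution; state before step 1: counter=2 r=(0,0,0) succ=(0,0,0) retry=(0,0,0))
1 | W1 LOAD | counter=2 r=(2,0,0) succ=(0,0,0) retry=(0,0,0)
2 | W1 LOAD | counter=2 r=(2,0,0) succ=(0,0,0) retry=(0,0,0)
3 | W1 CAS | counter=3 r=(2,0,0) succ=(1,0,0) retry=(0,0,0)
4 | W3 LOAD | counter=3 r=(2,0,3) succ=(1,0,0) retry=(0,0,0)
5 | W3 CAS | counter=4 r=(2,0,3) succ=(1,0,1) retry=(0,0,0)
6 | W3 LOAD | counter=4 r=(2,0,4) succ=(1,0,1) retry=(0,0,0)
7 | W3 CAS | counter=5 r=(2,0,4) succ=(1,0,2) retry=(0,0,0)
8 | W1 LOAD | counter=5 r=(5,0,4) succ=(1,0,2) retry=(0,0,0)
9 | W2 CAS | counter=5 r=(5,0,4) succ=(1,0,2) retry=(0,1,0)
10 | W3 LOAD | counter=5 r=(5,0,5) succ=(1,0,2) retry=(0,1,0)
11 | W3 CAS | counter=6 r=(5,0,5) succ=(1,0,3) retry=(0,1,0)
12 | W1 CAS | counter=6 r=(5,0,5) succ=(1,0,3) retry=(1,1,0)
13 | W1 LOAD | counter=6 r=(6,0,5) succ=(1,0,3) retry=(1,1,0)
14 | W1 CAS | counter=7 r=(6,0,5) succ=(2,0,3) retry=(1,1,0)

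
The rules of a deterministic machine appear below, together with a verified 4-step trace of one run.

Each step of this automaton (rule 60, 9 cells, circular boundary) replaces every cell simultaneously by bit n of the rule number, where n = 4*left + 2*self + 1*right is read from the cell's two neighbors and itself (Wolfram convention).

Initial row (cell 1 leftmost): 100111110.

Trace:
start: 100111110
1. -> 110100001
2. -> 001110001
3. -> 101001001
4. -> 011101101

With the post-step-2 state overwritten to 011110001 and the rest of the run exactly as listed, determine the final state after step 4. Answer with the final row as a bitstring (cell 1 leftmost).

state after step 2 := 011110001
3. -> 110001001
4. -> 001001101

001001101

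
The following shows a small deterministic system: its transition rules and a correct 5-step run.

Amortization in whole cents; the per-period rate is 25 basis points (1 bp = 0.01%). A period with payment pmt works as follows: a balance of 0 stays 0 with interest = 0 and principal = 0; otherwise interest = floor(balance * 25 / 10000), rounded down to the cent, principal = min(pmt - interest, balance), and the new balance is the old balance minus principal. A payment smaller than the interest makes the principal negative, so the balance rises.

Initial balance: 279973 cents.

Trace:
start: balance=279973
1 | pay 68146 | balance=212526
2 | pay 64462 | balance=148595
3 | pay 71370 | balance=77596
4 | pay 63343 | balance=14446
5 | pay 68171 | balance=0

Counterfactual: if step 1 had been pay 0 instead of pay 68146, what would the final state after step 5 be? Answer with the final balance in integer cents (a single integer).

(re-executing from step 1 with the substitution; state before step 1: balance=279973)
1 | pay 0 | balance=280672
2 | pay 64462 | balance=216911
3 | pay 71370 | balance=146083
4 | pay 63343 | balance=83105
5 | pay 68171 | balance=15141

15141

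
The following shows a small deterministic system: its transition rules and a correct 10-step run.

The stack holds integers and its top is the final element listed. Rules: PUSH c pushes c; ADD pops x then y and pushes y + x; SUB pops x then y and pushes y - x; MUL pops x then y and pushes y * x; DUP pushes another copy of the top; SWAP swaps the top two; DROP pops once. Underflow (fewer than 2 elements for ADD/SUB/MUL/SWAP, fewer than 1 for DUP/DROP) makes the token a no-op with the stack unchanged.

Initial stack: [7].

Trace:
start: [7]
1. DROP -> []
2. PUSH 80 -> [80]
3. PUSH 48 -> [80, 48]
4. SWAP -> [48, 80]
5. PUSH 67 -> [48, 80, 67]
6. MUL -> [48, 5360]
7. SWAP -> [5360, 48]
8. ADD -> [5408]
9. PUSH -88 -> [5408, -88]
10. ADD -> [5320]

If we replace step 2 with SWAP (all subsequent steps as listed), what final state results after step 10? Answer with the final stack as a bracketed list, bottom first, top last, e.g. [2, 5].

(re-executing from step 2 with the substitution; state before step 2: [])
2. SWAP -> []
3. PUSH 48 -> [48]
4. SWAP -> [48]
5. PUSH 67 -> [48, 67]
6. MUL -> [3216]
7. SWAP -> [3216]
8. ADD -> [3216]
9. PUSH -88 -> [3216, -88]
10. ADD -> [3128]

[3128]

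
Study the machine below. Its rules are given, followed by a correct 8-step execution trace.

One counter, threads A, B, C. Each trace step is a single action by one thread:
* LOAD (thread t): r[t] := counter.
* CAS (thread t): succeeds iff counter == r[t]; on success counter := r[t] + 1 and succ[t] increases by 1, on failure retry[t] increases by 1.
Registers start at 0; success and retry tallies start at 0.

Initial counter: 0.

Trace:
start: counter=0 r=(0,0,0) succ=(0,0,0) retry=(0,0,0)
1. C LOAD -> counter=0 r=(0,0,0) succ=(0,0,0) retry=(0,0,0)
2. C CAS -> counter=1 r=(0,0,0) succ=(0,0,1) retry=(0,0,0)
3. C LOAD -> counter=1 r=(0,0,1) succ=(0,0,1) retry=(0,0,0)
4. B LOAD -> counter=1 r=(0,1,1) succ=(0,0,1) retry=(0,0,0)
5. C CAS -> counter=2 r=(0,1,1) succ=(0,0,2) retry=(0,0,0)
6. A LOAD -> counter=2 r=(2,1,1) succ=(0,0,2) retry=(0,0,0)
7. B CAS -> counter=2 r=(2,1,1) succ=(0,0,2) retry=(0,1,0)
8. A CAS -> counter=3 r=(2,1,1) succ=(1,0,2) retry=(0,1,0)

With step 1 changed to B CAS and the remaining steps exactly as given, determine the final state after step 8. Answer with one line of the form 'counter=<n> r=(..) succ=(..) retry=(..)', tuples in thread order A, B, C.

counter=3 r=(2,1,1) succ=(1,1,1) retry=(0,1,1)

(re-executing from step 1 with the substitution; state before step 1: counter=0 r=(0,0,0) succ=(0,0,0) retry=(0,0,0))
1. B CAS -> counter=1 r=(0,0,0) succ=(0,1,0) retry=(0,0,0)
2. C CAS -> counter=1 r=(0,0,0) succ=(0,1,0) retry=(0,0,1)
3. C LOAD -> counter=1 r=(0,0,1) succ=(0,1,0) retry=(0,0,1)
4. B LOAD -> counter=1 r=(0,1,1) succ=(0,1,0) retry=(0,0,1)
5. C CAS -> counter=2 r=(0,1,1) succ=(0,1,1) retry=(0,0,1)
6. A LOAD -> counter=2 r=(2,1,1) succ=(0,1,1) retry=(0,0,1)
7. B CAS -> counter=2 r=(2,1,1) succ=(0,1,1) retry=(0,1,1)
8. A CAS -> counter=3 r=(2,1,1) succ=(1,1,1) retry=(0,1,1)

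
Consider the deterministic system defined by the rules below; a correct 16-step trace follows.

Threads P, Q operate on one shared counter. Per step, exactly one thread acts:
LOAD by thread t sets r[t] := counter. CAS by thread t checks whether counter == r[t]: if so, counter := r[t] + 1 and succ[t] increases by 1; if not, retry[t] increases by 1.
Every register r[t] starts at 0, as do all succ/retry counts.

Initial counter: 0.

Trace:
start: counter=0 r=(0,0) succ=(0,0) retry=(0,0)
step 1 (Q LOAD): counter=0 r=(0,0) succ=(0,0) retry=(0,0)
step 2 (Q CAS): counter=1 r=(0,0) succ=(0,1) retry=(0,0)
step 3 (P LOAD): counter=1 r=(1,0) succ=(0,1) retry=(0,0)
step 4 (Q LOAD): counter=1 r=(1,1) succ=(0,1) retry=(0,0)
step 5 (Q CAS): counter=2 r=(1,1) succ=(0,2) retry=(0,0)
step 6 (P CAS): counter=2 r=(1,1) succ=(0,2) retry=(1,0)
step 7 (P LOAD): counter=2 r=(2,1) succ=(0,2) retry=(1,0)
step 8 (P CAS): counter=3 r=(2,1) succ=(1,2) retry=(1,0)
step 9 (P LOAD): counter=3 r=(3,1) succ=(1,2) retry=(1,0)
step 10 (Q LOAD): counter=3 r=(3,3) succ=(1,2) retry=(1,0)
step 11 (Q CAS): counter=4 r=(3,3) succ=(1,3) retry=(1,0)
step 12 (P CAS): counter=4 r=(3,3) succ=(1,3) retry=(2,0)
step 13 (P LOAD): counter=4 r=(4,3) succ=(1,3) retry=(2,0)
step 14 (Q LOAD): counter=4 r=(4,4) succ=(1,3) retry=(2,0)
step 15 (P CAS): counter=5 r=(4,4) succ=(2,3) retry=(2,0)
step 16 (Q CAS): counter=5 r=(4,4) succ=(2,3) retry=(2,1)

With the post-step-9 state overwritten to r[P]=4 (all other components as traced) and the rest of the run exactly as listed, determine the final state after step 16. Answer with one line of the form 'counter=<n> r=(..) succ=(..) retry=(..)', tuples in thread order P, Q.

counter=6 r=(5,5) succ=(3,3) retry=(1,1)

state after step 9 := counter=3 r=(4,1) succ=(1,2) retry=(1,0)
step 10 (Q LOAD): counter=3 r=(4,3) succ=(1,2) retry=(1,0)
step 11 (Q CAS): counter=4 r=(4,3) succ=(1,3) retry=(1,0)
step 12 (P CAS): counter=5 r=(4,3) succ=(2,3) retry=(1,0)
step 13 (P LOAD): counter=5 r=(5,3) succ=(2,3) retry=(1,0)
step 14 (Q LOAD): counter=5 r=(5,5) succ=(2,3) retry=(1,0)
step 15 (P CAS): counter=6 r=(5,5) succ=(3,3) retry=(1,0)
step 16 (Q CAS): counter=6 r=(5,5) succ=(3,3) retry=(1,1)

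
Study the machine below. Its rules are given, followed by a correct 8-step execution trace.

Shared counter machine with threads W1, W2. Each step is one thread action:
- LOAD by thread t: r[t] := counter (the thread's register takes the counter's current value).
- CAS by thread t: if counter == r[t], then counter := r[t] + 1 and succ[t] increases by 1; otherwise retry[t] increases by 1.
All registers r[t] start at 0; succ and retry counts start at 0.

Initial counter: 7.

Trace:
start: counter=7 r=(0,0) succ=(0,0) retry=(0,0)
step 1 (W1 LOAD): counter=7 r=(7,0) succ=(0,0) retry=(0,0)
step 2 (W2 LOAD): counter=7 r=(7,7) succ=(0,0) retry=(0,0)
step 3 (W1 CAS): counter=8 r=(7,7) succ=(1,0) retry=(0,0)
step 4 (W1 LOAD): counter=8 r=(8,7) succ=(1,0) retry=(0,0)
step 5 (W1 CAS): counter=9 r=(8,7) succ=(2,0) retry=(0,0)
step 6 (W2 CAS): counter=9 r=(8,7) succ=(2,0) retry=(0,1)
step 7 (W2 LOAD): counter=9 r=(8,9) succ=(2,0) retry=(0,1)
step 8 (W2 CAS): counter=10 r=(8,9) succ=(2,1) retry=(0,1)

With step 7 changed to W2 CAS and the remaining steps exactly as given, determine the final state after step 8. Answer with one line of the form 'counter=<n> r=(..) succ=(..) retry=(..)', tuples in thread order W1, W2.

(re-executing from step 7 with the substitution; state before step 7: counter=9 r=(8,7) succ=(2,0) retry=(0,1))
step 7 (W2 CAS): counter=9 r=(8,7) succ=(2,0) retry=(0,2)
step 8 (W2 CAS): counter=9 r=(8,7) succ=(2,0) retry=(0,3)

counter=9 r=(8,7) succ=(2,0) retry=(0,3)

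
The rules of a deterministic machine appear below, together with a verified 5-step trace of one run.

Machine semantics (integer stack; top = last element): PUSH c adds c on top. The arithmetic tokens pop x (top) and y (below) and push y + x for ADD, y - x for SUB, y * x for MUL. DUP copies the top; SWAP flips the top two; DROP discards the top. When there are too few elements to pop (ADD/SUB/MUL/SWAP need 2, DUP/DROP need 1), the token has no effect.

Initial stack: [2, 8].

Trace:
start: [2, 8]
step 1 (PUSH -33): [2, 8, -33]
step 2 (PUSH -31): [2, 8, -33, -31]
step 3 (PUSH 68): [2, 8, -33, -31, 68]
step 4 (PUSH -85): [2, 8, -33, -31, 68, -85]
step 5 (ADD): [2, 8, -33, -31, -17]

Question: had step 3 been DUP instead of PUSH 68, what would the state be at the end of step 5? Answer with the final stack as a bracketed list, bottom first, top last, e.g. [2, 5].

[2, 8, -33, -31, -116]

(re-executing from step 3 with the substitution; state before step 3: [2, 8, -33, -31])
step 3 (DUP): [2, 8, -33, -31, -31]
step 4 (PUSH -85): [2, 8, -33, -31, -31, -85]
step 5 (ADD): [2, 8, -33, -31, -116]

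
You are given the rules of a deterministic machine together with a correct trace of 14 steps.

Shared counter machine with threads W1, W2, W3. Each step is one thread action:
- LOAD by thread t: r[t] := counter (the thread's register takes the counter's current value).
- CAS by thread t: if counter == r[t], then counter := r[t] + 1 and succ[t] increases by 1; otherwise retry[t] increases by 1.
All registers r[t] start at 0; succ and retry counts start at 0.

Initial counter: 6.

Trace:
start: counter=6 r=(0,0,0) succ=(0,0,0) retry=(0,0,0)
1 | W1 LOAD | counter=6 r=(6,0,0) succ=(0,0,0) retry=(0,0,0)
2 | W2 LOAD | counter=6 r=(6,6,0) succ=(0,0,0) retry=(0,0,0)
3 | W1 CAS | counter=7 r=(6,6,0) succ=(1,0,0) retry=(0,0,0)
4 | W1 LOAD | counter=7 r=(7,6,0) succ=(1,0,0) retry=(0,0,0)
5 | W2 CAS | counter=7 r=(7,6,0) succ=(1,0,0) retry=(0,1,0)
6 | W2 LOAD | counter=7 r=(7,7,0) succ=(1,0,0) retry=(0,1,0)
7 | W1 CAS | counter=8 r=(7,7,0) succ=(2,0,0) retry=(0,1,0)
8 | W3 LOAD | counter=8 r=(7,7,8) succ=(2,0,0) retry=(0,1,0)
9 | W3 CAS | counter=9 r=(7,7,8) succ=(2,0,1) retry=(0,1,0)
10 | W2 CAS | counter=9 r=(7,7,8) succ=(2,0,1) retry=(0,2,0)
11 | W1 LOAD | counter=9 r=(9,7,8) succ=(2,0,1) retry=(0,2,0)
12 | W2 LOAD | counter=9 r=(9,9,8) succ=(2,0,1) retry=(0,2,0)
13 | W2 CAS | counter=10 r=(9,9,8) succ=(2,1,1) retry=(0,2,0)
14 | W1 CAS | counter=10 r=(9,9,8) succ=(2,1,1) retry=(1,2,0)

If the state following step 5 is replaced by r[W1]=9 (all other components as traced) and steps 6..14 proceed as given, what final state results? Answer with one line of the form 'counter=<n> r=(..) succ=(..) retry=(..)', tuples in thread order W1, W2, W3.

counter=9 r=(8,8,7) succ=(1,1,1) retry=(2,2,0)

state after step 5 := counter=7 r=(9,6,0) succ=(1,0,0) retry=(0,1,0)
6 | W2 LOAD | counter=7 r=(9,7,0) succ=(1,0,0) retry=(0,1,0)
7 | W1 CAS | counter=7 r=(9,7,0) succ=(1,0,0) retry=(1,1,0)
8 | W3 LOAD | counter=7 r=(9,7,7) succ=(1,0,0) retry=(1,1,0)
9 | W3 CAS | counter=8 r=(9,7,7) succ=(1,0,1) retry=(1,1,0)
10 | W2 CAS | counter=8 r=(9,7,7) succ=(1,0,1) retry=(1,2,0)
11 | W1 LOAD | counter=8 r=(8,7,7) succ=(1,0,1) retry=(1,2,0)
12 | W2 LOAD | counter=8 r=(8,8,7) succ=(1,0,1) retry=(1,2,0)
13 | W2 CAS | counter=9 r=(8,8,7) succ=(1,1,1) retry=(1,2,0)
14 | W1 CAS | counter=9 r=(8,8,7) succ=(1,1,1) retry=(2,2,0)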